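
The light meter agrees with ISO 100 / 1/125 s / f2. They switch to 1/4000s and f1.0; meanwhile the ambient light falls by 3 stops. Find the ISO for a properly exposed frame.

ISO 6400

Scene light: 3 stops darker.
Shutter speed: 1/125 → 1/250 → 1/500 → 1/1000 → 1/2000 → 1/4000 — 5 stops shorter (darker).
Aperture: f/2 → f/1.4 → f/1.0 — 2 stops opened up (brighter).
Net so far: 6 stops darker. ISO: 100 → 200 → 400 → 800 → 1600 → 3200 → 6400.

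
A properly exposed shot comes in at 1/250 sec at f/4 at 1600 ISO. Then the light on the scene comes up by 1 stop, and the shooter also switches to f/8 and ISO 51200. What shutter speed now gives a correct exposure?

1/4000s

Scene light: 1 stop brighter.
Aperture: f/4 → f/5.6 → f/8 — 2 stops stopped down (darker).
ISO: 1600 → 3200 → 6400 → 12800 → 25600 → 51200 — 5 stops higher (brighter).
Net so far: 4 stops brighter. Shutter speed: 1/250 → 1/500 → 1/1000 → 1/2000 → 1/4000.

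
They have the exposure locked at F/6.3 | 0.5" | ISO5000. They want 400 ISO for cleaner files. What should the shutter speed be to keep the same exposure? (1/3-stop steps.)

ISO: 5000 → 4000 → 3200 → 2500 → 2000 → 1600 → 1250 → 1000 → 800 → 640 → 500 → 400 — 3 2/3 stops lower (darker).
Need 3 2/3 stops brighter from the shutter speed: 0.5 → 0.6 → 0.8 → 1 → 1.3 → 1.6 → 2 → 2.5 → 3.2 → 4 → 5 → 6.

6 s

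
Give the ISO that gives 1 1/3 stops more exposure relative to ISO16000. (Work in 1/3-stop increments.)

ISO 40000

ISO: 16000 → 20000 → 25600 → 32000 → 40000 — 1 1/3 stops higher (brighter).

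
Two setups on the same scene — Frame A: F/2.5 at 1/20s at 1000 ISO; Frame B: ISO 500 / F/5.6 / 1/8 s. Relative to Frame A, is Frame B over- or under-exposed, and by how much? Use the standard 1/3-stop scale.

2 stops darker

Aperture: f/2.5 → f/2.8 → f/3.2 → f/3.5 → f/4 → f/4.5 → f/5 → f/5.6 — 2 1/3 stops smaller aperture (darker).
Shutter speed: 1/20 → 1/15 → 1/13 → 1/10 → 1/8 — 1 1/3 stops longer (brighter).
ISO: 1000 → 800 → 640 → 500 — 1 stop dropped (darker).
Net: −2 1/3 +1 1/3 −1 = −2 stops.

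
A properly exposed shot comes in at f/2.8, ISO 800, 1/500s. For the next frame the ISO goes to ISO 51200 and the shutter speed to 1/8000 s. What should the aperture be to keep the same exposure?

ISO: 800 → 1600 → 3200 → 6400 → 12800 → 25600 → 51200 — 6 stops raised (brighter).
Shutter speed: 1/500 → 1/1000 → 1/2000 → 1/4000 → 1/8000 — 4 stops shorter (darker).
Net change so far: 2 stops brighter. Offset with the aperture: f/2.8 → f/4 → f/5.6.

f/5.6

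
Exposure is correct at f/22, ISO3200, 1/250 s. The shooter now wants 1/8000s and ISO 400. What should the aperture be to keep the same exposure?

Shutter speed: 1/250 → 1/500 → 1/1000 → 1/2000 → 1/4000 → 1/8000 — 5 stops faster (darker).
ISO: 3200 → 1600 → 800 → 400 — 3 stops dropped (darker).
Net change so far: 8 stops darker. Offset with the aperture: f/22 → f/16 → f/11 → f/8 → f/5.6 → f/4 → f/2.8 → f/2 → f/1.4.

f/1.4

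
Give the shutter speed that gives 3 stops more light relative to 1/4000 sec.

1/500s

Shutter speed: 1/4000 → 1/2000 → 1/1000 → 1/500 — 3 stops slower (brighter).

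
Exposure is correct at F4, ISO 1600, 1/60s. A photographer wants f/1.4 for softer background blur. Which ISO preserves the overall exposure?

Aperture: f/4 → f/2.8 → f/2 → f/1.4 — 3 stops opened up (brighter).
Need 3 stops darker from the ISO: 1600 → 800 → 400 → 200.

ISO 200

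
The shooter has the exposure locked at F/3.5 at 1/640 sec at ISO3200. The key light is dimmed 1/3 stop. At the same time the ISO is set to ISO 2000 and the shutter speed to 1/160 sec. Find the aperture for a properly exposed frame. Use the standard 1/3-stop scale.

Scene light: 1/3 stop darker.
ISO: 3200 → 2500 → 2000 — 2/3 stop dropped (darker).
Shutter speed: 1/640 → 1/500 → 1/400 → 1/320 → 1/250 → 1/200 → 1/160 — 2 stops slower (brighter).
Net so far: 1 stop brighter. Aperture: f/3.5 → f/4 → f/4.5 → f/5.

f/5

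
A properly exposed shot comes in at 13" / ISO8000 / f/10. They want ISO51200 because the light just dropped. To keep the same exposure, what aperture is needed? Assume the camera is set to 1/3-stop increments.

ISO: 8000 → 10000 → 12800 → 16000 → 20000 → 25600 → 32000 → 40000 → 51200 — 2 2/3 stops higher (brighter).
Need 2 2/3 stops darker from the aperture: f/10 → f/11 → f/13 → f/14 → f/16 → f/18 → f/20 → f/22 → f/25.

f/25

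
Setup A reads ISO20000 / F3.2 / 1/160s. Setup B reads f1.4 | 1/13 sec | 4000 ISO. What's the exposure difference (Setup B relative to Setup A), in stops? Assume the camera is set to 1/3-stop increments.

3 2/3 stops brighter

Aperture: f/3.2 → f/2.8 → f/2.5 → f/2.2 → f/2 → f/1.8 → f/1.6 → f/1.4 — 2 1/3 stops opened up (brighter).
Shutter speed: 1/160 → 1/125 → 1/100 → 1/80 → 1/60 → 1/50 → 1/40 → 1/30 → 1/25 → 1/20 → 1/15 → 1/13 — 3 2/3 stops slower (brighter).
ISO: 20000 → 16000 → 12800 → 10000 → 8000 → 6400 → 5000 → 4000 — 2 1/3 stops lower (darker).
Net: +2 1/3 +3 2/3 −2 1/3 = +3 2/3 stops.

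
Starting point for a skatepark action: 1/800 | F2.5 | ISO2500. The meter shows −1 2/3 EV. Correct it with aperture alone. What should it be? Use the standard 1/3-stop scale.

Underexposed by 1 2/3 stops → need 1 2/3 stops brighter.
Aperture: f/2.5 → f/2.2 → f/2 → f/1.8 → f/1.6 → f/1.4.

f/1.4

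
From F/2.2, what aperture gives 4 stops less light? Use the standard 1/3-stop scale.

f/9

Aperture: f/2.2 → f/2.5 → f/2.8 → f/3.2 → f/3.5 → f/4 → f/4.5 → f/5 → f/5.6 → f/6.3 → f/7.1 → f/8 → f/9 — 4 stops narrower (darker).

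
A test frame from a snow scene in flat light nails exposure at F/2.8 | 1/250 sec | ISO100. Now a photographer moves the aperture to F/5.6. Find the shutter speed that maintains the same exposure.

1/60s

Aperture: f/2.8 → f/4 → f/5.6 — 2 stops smaller aperture (darker).
Need 2 stops brighter from the shutter speed: 1/250 → 1/125 → 1/60.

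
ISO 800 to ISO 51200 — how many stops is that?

6 stops

800 → 1600 → 3200 → 6400 → 12800 → 25600 → 51200 — count the steps: 6 stops.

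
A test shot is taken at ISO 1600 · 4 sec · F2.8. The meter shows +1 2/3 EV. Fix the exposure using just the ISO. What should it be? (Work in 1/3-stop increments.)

ISO 500

Overexposed by 1 2/3 stops → need 1 2/3 stops darker.
ISO: 1600 → 1250 → 1000 → 800 → 640 → 500.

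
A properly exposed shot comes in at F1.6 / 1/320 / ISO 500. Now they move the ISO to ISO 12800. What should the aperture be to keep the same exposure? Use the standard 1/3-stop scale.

f/8

ISO: 500 → 640 → 800 → 1000 → 1250 → 1600 → 2000 → 2500 → 3200 → 4000 → 5000 → 6400 → 8000 → 10000 → 12800 — 4 2/3 stops higher (brighter).
Need 4 2/3 stops darker from the aperture: f/1.6 → f/1.8 → f/2 → f/2.2 → f/2.5 → f/2.8 → f/3.2 → f/3.5 → f/4 → f/4.5 → f/5 → f/5.6 → f/6.3 → f/7.1 → f/8.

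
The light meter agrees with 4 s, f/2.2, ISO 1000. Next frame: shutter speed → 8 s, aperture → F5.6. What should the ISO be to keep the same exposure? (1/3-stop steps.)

ISO 3200

Shutter speed: 4 → 5 → 6 → 8 — 1 stop slower (brighter).
Aperture: f/2.2 → f/2.5 → f/2.8 → f/3.2 → f/3.5 → f/4 → f/4.5 → f/5 → f/5.6 — 2 2/3 stops smaller aperture (darker).
Net change so far: 1 2/3 stops darker. Offset with the ISO: 1000 → 1250 → 1600 → 2000 → 2500 → 3200.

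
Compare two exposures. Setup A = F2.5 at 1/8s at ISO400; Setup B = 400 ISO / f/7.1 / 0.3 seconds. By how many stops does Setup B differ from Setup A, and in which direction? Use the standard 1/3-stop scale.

1 2/3 stops darker

Aperture: f/2.5 → f/2.8 → f/3.2 → f/3.5 → f/4 → f/4.5 → f/5 → f/5.6 → f/6.3 → f/7.1 — 3 stops smaller aperture (darker).
Shutter speed: 1/8 → 1/6 → 1/5 → 1/4 → 0.3 — 1 1/3 stops longer (brighter).
ISO: unchanged.
Net: −3 +1 1/3 = −1 2/3 stops.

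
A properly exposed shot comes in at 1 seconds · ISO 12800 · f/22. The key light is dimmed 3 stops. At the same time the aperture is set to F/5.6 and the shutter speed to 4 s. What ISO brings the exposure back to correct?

ISO 1600

Scene light: 3 stops darker.
Aperture: f/22 → f/16 → f/11 → f/8 → f/5.6 — 4 stops larger aperture (brighter).
Shutter speed: 1 → 2 → 4 — 2 stops slower (brighter).
Net so far: 3 stops brighter. ISO: 12800 → 6400 → 3200 → 1600.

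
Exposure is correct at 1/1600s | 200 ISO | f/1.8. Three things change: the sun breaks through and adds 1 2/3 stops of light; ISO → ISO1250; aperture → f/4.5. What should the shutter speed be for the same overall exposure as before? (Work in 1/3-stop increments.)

1/5000s

Scene light: 1 2/3 stops brighter.
ISO: 200 → 250 → 320 → 400 → 500 → 640 → 800 → 1000 → 1250 — 2 2/3 stops raised (brighter).
Aperture: f/1.8 → f/2 → f/2.2 → f/2.5 → f/2.8 → f/3.2 → f/3.5 → f/4 → f/4.5 — 2 2/3 stops smaller aperture (darker).
Net so far: 1 2/3 stops brighter. Shutter speed: 1/1600 → 1/2000 → 1/2500 → 1/3200 → 1/4000 → 1/5000.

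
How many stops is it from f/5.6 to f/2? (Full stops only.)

3 stops

f/5.6 → f/4 → f/2.8 → f/2 — count the steps: 3 stops.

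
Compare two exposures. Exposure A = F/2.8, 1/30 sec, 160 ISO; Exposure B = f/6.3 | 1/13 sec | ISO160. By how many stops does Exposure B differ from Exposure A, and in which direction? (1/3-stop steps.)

1 stop darker

Aperture: f/2.8 → f/3.2 → f/3.5 → f/4 → f/4.5 → f/5 → f/5.6 → f/6.3 — 2 1/3 stops stopped down (darker).
Shutter speed: 1/30 → 1/25 → 1/20 → 1/15 → 1/13 — 1 1/3 stops slower (brighter).
ISO: unchanged.
Net: −2 1/3 +1 1/3 = −1 stop.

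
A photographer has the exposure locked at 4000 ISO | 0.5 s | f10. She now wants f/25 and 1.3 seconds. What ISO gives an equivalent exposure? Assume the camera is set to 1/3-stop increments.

Aperture: f/10 → f/11 → f/13 → f/14 → f/16 → f/18 → f/20 → f/22 → f/25 — 2 2/3 stops stopped down (darker).
Shutter speed: 0.5 → 0.6 → 0.8 → 1 → 1.3 — 1 1/3 stops longer (brighter).
Net change so far: 1 1/3 stops darker. Offset with the ISO: 4000 → 5000 → 6400 → 8000 → 10000.

ISO 10000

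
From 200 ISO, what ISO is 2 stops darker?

ISO: 200 → 100 → 50 — 2 stops dropped (darker).

ISO 50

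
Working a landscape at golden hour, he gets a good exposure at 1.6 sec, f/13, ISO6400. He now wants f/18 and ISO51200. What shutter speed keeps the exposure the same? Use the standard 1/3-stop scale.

0.4 s

Aperture: f/13 → f/14 → f/16 → f/18 — 1 stop narrower (darker).
ISO: 6400 → 8000 → 10000 → 12800 → 16000 → 20000 → 25600 → 32000 → 40000 → 51200 — 3 stops higher (brighter).
Net change so far: 2 stops brighter. Offset with the shutter speed: 1.6 → 1.3 → 1 → 0.8 → 0.6 → 0.5 → 0.4.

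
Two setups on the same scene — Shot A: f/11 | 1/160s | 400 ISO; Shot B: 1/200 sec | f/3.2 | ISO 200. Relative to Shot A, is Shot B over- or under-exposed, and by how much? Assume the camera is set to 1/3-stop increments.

Aperture: f/11 → f/10 → f/9 → f/8 → f/7.1 → f/6.3 → f/5.6 → f/5 → f/4.5 → f/4 → f/3.5 → f/3.2 — 3 2/3 stops opened up (brighter).
Shutter speed: 1/160 → 1/200 — 1/3 stop faster (darker).
ISO: 400 → 320 → 250 → 200 — 1 stop dropped (darker).
Net: +3 2/3 −1/3 −1 = +2 1/3 stops.

2 1/3 stops brighter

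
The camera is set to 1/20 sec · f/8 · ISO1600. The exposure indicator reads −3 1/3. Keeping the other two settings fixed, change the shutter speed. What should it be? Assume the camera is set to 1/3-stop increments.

Underexposed by 3 1/3 stops → need 3 1/3 stops brighter.
Shutter speed: 1/20 → 1/15 → 1/13 → 1/10 → 1/8 → 1/6 → 1/5 → 1/4 → 0.3 → 0.4 → 0.5.

0.5 s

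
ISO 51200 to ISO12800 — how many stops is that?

51200 → 25600 → 12800 — count the steps: 2 stops.

2 stops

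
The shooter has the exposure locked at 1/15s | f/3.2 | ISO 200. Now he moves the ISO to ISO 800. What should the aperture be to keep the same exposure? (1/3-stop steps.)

ISO: 200 → 250 → 320 → 400 → 500 → 640 → 800 — 2 stops higher (brighter).
Need 2 stops darker from the aperture: f/3.2 → f/3.5 → f/4 → f/4.5 → f/5 → f/5.6 → f/6.3.

f/6.3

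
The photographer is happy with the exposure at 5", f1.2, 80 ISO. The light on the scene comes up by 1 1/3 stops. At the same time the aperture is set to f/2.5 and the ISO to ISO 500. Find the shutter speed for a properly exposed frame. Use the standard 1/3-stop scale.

1.3 s

Scene light: 1 1/3 stops brighter.
Aperture: f/1.2 → f/1.4 → f/1.6 → f/1.8 → f/2 → f/2.2 → f/2.5 — 2 stops smaller aperture (darker).
ISO: 80 → 100 → 125 → 160 → 200 → 250 → 320 → 400 → 500 — 2 2/3 stops raised (brighter).
Net so far: 2 stops brighter. Shutter speed: 5 → 4 → 3.2 → 2.5 → 2 → 1.6 → 1.3.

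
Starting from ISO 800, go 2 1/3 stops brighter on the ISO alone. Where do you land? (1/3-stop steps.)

ISO 4000

ISO: 800 → 1000 → 1250 → 1600 → 2000 → 2500 → 3200 → 4000 — 2 1/3 stops raised (brighter).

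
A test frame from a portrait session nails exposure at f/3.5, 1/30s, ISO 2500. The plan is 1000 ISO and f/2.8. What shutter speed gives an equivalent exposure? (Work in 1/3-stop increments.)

ISO: 2500 → 2000 → 1600 → 1250 → 1000 — 1 1/3 stops lower (darker).
Aperture: f/3.5 → f/3.2 → f/2.8 — 2/3 stop larger aperture (brighter).
Net change so far: 2/3 stop darker. Offset with the shutter speed: 1/30 → 1/25 → 1/20.

1/20s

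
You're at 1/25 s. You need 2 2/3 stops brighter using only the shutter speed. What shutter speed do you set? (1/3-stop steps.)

Shutter speed: 1/25 → 1/20 → 1/15 → 1/13 → 1/10 → 1/8 → 1/6 → 1/5 → 1/4 — 2 2/3 stops longer (brighter).

1/4s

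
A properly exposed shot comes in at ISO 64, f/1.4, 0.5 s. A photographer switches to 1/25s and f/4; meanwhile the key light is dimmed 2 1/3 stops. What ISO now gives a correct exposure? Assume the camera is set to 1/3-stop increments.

Scene light: 2 1/3 stops darker.
Shutter speed: 0.5 → 0.4 → 0.3 → 1/4 → 1/5 → 1/6 → 1/8 → 1/10 → 1/13 → 1/15 → 1/20 → 1/25 — 3 2/3 stops faster (darker).
Aperture: f/1.4 → f/1.6 → f/1.8 → f/2 → f/2.2 → f/2.5 → f/2.8 → f/3.2 → f/3.5 → f/4 — 3 stops smaller aperture (darker).
Net so far: 9 stops darker. ISO: 64 → 80 → 100 → 125 → 160 → 200 → 250 → 320 → 400 → 500 → 640 → 800 → 1000 → 1250 → 1600 → 2000 → 2500 → 3200 → 4000 → 5000 → 6400 → 8000 → 10000 → 12800 → 16000 → 20000 → 25600 → 32000.

ISO 32000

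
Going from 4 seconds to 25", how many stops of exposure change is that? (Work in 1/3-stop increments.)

2 2/3 stops

4 → 5 → 6 → 8 → 10 → 13 → 15 → 20 → 25 — count the steps: 8 third-stops = 2 2/3 stops.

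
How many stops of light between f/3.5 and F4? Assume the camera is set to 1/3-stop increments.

f/3.5 → f/4 — count the steps: 1 third-stops = 1/3 stop.

1/3 stop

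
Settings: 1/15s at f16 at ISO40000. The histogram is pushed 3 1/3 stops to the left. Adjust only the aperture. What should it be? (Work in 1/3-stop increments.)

Underexposed by 3 1/3 stops → need 3 1/3 stops brighter.
Aperture: f/16 → f/14 → f/13 → f/11 → f/10 → f/9 → f/8 → f/7.1 → f/6.3 → f/5.6 → f/5.

f/5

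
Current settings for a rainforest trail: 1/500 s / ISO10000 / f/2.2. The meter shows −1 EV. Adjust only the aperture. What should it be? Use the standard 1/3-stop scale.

f/1.6

Underexposed by 1 stop → need 1 stop brighter.
Aperture: f/2.2 → f/2 → f/1.8 → f/1.6.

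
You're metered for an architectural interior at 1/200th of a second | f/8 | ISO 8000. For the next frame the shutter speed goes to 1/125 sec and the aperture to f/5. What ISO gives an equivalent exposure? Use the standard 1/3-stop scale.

ISO 2000

Shutter speed: 1/200 → 1/160 → 1/125 — 2/3 stop slower (brighter).
Aperture: f/8 → f/7.1 → f/6.3 → f/5.6 → f/5 — 1 1/3 stops wider (brighter).
Net change so far: 2 stops brighter. Offset with the ISO: 8000 → 6400 → 5000 → 4000 → 3200 → 2500 → 2000.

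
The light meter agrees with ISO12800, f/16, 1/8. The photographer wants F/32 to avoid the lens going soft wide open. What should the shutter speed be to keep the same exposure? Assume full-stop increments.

1/2s

Aperture: f/16 → f/22 → f/32 — 2 stops narrower (darker).
Need 2 stops brighter from the shutter speed: 1/8 → 1/4 → 1/2.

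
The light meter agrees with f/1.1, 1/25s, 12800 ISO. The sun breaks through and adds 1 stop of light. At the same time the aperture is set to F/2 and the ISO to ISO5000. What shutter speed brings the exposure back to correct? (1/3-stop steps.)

Scene light: 1 stop brighter.
Aperture: f/1.1 → f/1.2 → f/1.4 → f/1.6 → f/1.8 → f/2 — 1 2/3 stops narrower (darker).
ISO: 12800 → 10000 → 8000 → 6400 → 5000 — 1 1/3 stops lower (darker).
Net so far: 2 stops darker. Shutter speed: 1/25 → 1/20 → 1/15 → 1/13 → 1/10 → 1/8 → 1/6.

1/6s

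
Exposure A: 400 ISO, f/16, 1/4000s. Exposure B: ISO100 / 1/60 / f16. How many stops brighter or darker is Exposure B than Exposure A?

Aperture: unchanged.
Shutter speed: 1/4000 → 1/2000 → 1/1000 → 1/500 → 1/250 → 1/125 → 1/60 — 6 stops slower (brighter).
ISO: 400 → 200 → 100 — 2 stops lower (darker).
Net: +6 −2 = +4 stops.

4 stops brighter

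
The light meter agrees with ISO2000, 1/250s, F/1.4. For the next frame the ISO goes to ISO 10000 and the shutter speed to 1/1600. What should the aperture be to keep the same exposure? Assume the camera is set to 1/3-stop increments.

ISO: 2000 → 2500 → 3200 → 4000 → 5000 → 6400 → 8000 → 10000 — 2 1/3 stops higher (brighter).
Shutter speed: 1/250 → 1/320 → 1/400 → 1/500 → 1/640 → 1/800 → 1/1000 → 1/1250 → 1/1600 — 2 2/3 stops shorter (darker).
Net change so far: 1/3 stop darker. Offset with the aperture: f/1.4 → f/1.2.

f/1.2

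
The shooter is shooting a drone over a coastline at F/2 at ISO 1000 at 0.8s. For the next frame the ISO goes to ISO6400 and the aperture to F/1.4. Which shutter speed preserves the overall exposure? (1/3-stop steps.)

ISO: 1000 → 1250 → 1600 → 2000 → 2500 → 3200 → 4000 → 5000 → 6400 — 2 2/3 stops raised (brighter).
Aperture: f/2 → f/1.8 → f/1.6 → f/1.4 — 1 stop larger aperture (brighter).
Net change so far: 3 2/3 stops brighter. Offset with the shutter speed: 0.8 → 0.6 → 0.5 → 0.4 → 0.3 → 1/4 → 1/5 → 1/6 → 1/8 → 1/10 → 1/13 → 1/15.

1/15s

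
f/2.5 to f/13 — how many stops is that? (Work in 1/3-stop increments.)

4 2/3 stops

f/2.5 → f/2.8 → f/3.2 → f/3.5 → f/4 → f/4.5 → f/5 → f/5.6 → f/6.3 → f/7.1 → f/8 → f/9 → f/10 → f/11 → f/13 — count the steps: 14 third-stops = 4 2/3 stops.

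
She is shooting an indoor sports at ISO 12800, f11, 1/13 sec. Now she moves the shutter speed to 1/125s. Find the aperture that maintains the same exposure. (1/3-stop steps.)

f/3.5

Shutter speed: 1/13 → 1/15 → 1/20 → 1/25 → 1/30 → 1/40 → 1/50 → 1/60 → 1/80 → 1/100 → 1/125 — 3 1/3 stops shorter (darker).
Need 3 1/3 stops brighter from the aperture: f/11 → f/10 → f/9 → f/8 → f/7.1 → f/6.3 → f/5.6 → f/5 → f/4.5 → f/4 → f/3.5.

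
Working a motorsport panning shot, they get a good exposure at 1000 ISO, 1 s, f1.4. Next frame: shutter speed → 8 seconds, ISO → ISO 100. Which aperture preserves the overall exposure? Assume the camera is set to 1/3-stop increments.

Shutter speed: 1 → 1.3 → 1.6 → 2 → 2.5 → 3.2 → 4 → 5 → 6 → 8 — 3 stops longer (brighter).
ISO: 1000 → 800 → 640 → 500 → 400 → 320 → 250 → 200 → 160 → 125 → 100 — 3 1/3 stops lower (darker).
Net change so far: 1/3 stop darker. Offset with the aperture: f/1.4 → f/1.2.

f/1.2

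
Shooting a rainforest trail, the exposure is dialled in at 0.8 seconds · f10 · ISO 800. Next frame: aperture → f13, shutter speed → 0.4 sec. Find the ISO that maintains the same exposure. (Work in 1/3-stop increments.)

Aperture: f/10 → f/11 → f/13 — 2/3 stop narrower (darker).
Shutter speed: 0.8 → 0.6 → 0.5 → 0.4 — 1 stop faster (darker).
Net change so far: 1 2/3 stops darker. Offset with the ISO: 800 → 1000 → 1250 → 1600 → 2000 → 2500.

ISO 2500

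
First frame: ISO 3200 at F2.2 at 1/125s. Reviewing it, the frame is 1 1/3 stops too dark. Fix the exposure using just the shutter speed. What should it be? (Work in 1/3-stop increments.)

1/50s

Underexposed by 1 1/3 stops → need 1 1/3 stops brighter.
Shutter speed: 1/125 → 1/100 → 1/80 → 1/60 → 1/50.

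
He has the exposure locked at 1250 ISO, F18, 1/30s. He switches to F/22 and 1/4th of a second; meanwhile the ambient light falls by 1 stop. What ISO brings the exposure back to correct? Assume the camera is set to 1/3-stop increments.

ISO 500

Scene light: 1 stop darker.
Aperture: f/18 → f/20 → f/22 — 2/3 stop stopped down (darker).
Shutter speed: 1/30 → 1/25 → 1/20 → 1/15 → 1/13 → 1/10 → 1/8 → 1/6 → 1/5 → 1/4 — 3 stops slower (brighter).
Net so far: 1 1/3 stops brighter. ISO: 1250 → 1000 → 800 → 640 → 500.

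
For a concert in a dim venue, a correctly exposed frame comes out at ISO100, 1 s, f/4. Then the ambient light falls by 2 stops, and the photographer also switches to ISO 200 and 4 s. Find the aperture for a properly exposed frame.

f/5.6

Scene light: 2 stops darker.
ISO: 100 → 200 — 1 stop raised (brighter).
Shutter speed: 1 → 2 → 4 — 2 stops slower (brighter).
Net so far: 1 stop brighter. Aperture: f/4 → f/5.6.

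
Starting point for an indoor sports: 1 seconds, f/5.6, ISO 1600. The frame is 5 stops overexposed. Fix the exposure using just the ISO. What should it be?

ISO 50

Overexposed by 5 stops → need 5 stops darker.
ISO: 1600 → 800 → 400 → 200 → 100 → 50.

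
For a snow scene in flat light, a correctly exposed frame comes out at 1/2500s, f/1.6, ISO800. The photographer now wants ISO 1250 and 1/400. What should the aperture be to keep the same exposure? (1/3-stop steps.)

ISO: 800 → 1000 → 1250 — 2/3 stop raised (brighter).
Shutter speed: 1/2500 → 1/2000 → 1/1600 → 1/1250 → 1/1000 → 1/800 → 1/640 → 1/500 → 1/400 — 2 2/3 stops slower (brighter).
Net change so far: 3 1/3 stops brighter. Offset with the aperture: f/1.6 → f/1.8 → f/2 → f/2.2 → f/2.5 → f/2.8 → f/3.2 → f/3.5 → f/4 → f/4.5 → f/5.

f/5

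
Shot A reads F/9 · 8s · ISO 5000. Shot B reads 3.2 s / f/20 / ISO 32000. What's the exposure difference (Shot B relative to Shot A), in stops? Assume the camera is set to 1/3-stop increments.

Aperture: f/9 → f/10 → f/11 → f/13 → f/14 → f/16 → f/18 → f/20 — 2 1/3 stops narrower (darker).
Shutter speed: 8 → 6 → 5 → 4 → 3.2 — 1 1/3 stops shorter (darker).
ISO: 5000 → 6400 → 8000 → 10000 → 12800 → 16000 → 20000 → 25600 → 32000 — 2 2/3 stops higher (brighter).
Net: −2 1/3 −1 1/3 +2 2/3 = −1 stop.

1 stop darker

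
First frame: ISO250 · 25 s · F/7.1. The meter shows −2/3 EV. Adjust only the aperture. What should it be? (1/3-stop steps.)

Underexposed by 2/3 stop → need 2/3 stop brighter.
Aperture: f/7.1 → f/6.3 → f/5.6.

f/5.6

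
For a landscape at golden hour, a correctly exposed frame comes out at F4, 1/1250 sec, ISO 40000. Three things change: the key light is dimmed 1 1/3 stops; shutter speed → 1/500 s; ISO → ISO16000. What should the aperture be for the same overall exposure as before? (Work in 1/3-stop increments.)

Scene light: 1 1/3 stops darker.
Shutter speed: 1/1250 → 1/1000 → 1/800 → 1/640 → 1/500 — 1 1/3 stops longer (brighter).
ISO: 40000 → 32000 → 25600 → 20000 → 16000 — 1 1/3 stops lower (darker).
Net so far: 1 1/3 stops darker. Aperture: f/4 → f/3.5 → f/3.2 → f/2.8 → f/2.5.

f/2.5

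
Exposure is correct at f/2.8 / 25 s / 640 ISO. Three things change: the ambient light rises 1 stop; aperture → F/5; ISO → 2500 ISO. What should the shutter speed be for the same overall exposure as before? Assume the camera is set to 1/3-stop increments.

10 s

Scene light: 1 stop brighter.
Aperture: f/2.8 → f/3.2 → f/3.5 → f/4 → f/4.5 → f/5 — 1 2/3 stops smaller aperture (darker).
ISO: 640 → 800 → 1000 → 1250 → 1600 → 2000 → 2500 — 2 stops raised (brighter).
Net so far: 1 1/3 stops brighter. Shutter speed: 25 → 20 → 15 → 13 → 10.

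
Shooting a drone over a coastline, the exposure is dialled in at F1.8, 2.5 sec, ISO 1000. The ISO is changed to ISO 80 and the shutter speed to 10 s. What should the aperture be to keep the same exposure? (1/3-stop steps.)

f/1.0

ISO: 1000 → 800 → 640 → 500 → 400 → 320 → 250 → 200 → 160 → 125 → 100 → 80 — 3 2/3 stops dropped (darker).
Shutter speed: 2.5 → 3.2 → 4 → 5 → 6 → 8 → 10 — 2 stops longer (brighter).
Net change so far: 1 2/3 stops darker. Offset with the aperture: f/1.8 → f/1.6 → f/1.4 → f/1.2 → f/1.1 → f/1.0.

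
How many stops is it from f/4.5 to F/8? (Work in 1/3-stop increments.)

f/4.5 → f/5 → f/5.6 → f/6.3 → f/7.1 → f/8 — count the steps: 5 third-stops = 1 2/3 stops.

1 2/3 stops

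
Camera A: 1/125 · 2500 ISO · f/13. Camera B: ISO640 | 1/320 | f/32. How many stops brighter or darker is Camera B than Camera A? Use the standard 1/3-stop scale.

6 stops darker

Aperture: f/13 → f/14 → f/16 → f/18 → f/20 → f/22 → f/25 → f/29 → f/32 — 2 2/3 stops smaller aperture (darker).
Shutter speed: 1/125 → 1/160 → 1/200 → 1/250 → 1/320 — 1 1/3 stops shorter (darker).
ISO: 2500 → 2000 → 1600 → 1250 → 1000 → 800 → 640 — 2 stops lower (darker).
Net: −2 2/3 −1 1/3 −2 = −6 stops.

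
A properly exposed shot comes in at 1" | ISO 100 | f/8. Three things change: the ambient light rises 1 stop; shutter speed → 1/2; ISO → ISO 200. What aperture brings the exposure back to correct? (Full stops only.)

f/11

Scene light: 1 stop brighter.
Shutter speed: 1 → 1/2 — 1 stop shorter (darker).
ISO: 100 → 200 — 1 stop higher (brighter).
Net so far: 1 stop brighter. Aperture: f/8 → f/11.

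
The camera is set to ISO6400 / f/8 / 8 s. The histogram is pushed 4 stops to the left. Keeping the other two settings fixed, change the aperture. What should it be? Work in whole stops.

f/2

Underexposed by 4 stops → need 4 stops brighter.
Aperture: f/8 → f/5.6 → f/4 → f/2.8 → f/2.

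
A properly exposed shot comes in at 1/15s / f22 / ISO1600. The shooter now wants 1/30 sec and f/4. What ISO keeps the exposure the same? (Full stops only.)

Shutter speed: 1/15 → 1/30 — 1 stop shorter (darker).
Aperture: f/22 → f/16 → f/11 → f/8 → f/5.6 → f/4 — 5 stops larger aperture (brighter).
Net change so far: 4 stops brighter. Offset with the ISO: 1600 → 800 → 400 → 200 → 100.

ISO 100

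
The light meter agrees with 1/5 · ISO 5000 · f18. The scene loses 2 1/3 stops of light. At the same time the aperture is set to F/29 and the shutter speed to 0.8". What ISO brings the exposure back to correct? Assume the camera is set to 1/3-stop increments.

Scene light: 2 1/3 stops darker.
Aperture: f/18 → f/20 → f/22 → f/25 → f/29 — 1 1/3 stops smaller aperture (darker).
Shutter speed: 1/5 → 1/4 → 0.3 → 0.4 → 0.5 → 0.6 → 0.8 — 2 stops longer (brighter).
Net so far: 1 2/3 stops darker. ISO: 5000 → 6400 → 8000 → 10000 → 12800 → 16000.

ISO 16000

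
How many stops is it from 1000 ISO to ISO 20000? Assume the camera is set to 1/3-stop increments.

4 1/3 stops

1000 → 1250 → 1600 → 2000 → 2500 → 3200 → 4000 → 5000 → 6400 → 8000 → 10000 → 12800 → 16000 → 20000 — count the steps: 13 third-stops = 4 1/3 stops.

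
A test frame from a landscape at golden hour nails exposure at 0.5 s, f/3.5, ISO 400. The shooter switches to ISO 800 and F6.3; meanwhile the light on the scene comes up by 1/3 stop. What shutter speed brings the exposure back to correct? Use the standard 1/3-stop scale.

Scene light: 1/3 stop brighter.
ISO: 400 → 500 → 640 → 800 — 1 stop higher (brighter).
Aperture: f/3.5 → f/4 → f/4.5 → f/5 → f/5.6 → f/6.3 — 1 2/3 stops stopped down (darker).
Net so far: 1/3 stop darker. Shutter speed: 0.5 → 0.6.

0.6 s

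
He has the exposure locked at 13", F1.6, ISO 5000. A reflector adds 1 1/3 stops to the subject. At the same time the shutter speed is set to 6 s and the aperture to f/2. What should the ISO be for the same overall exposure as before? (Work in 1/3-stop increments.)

ISO 6400

Scene light: 1 1/3 stops brighter.
Shutter speed: 13 → 10 → 8 → 6 — 1 stop shorter (darker).
Aperture: f/1.6 → f/1.8 → f/2 — 2/3 stop stopped down (darker).
Net so far: 1/3 stop darker. ISO: 5000 → 6400.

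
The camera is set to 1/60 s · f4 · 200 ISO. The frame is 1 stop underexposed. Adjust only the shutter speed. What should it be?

1/30s

Underexposed by 1 stop → need 1 stop brighter.
Shutter speed: 1/60 → 1/30.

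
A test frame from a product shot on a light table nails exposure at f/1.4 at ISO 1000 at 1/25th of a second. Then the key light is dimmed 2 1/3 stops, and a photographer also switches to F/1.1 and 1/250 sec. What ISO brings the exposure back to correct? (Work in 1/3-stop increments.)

Scene light: 2 1/3 stops darker.
Aperture: f/1.4 → f/1.2 → f/1.1 — 2/3 stop larger aperture (brighter).
Shutter speed: 1/25 → 1/30 → 1/40 → 1/50 → 1/60 → 1/80 → 1/100 → 1/125 → 1/160 → 1/200 → 1/250 — 3 1/3 stops shorter (darker).
Net so far: 5 stops darker. ISO: 1000 → 1250 → 1600 → 2000 → 2500 → 3200 → 4000 → 5000 → 6400 → 8000 → 10000 → 12800 → 16000 → 20000 → 25600 → 32000.

ISO 32000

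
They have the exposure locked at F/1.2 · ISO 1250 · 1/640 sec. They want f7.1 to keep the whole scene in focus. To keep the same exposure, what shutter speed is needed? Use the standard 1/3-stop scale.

1/20s

Aperture: f/1.2 → f/1.4 → f/1.6 → f/1.8 → f/2 → f/2.2 → f/2.5 → f/2.8 → f/3.2 → f/3.5 → f/4 → f/4.5 → f/5 → f/5.6 → f/6.3 → f/7.1 — 5 stops smaller aperture (darker).
Need 5 stops brighter from the shutter speed: 1/640 → 1/500 → 1/400 → 1/320 → 1/250 → 1/200 → 1/160 → 1/125 → 1/100 → 1/80 → 1/60 → 1/50 → 1/40 → 1/30 → 1/25 → 1/20.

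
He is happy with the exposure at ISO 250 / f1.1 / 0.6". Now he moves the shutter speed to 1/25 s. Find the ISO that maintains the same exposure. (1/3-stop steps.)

Shutter speed: 0.6 → 0.5 → 0.4 → 0.3 → 1/4 → 1/5 → 1/6 → 1/8 → 1/10 → 1/13 → 1/15 → 1/20 → 1/25 — 4 stops shorter (darker).
Need 4 stops brighter from the ISO: 250 → 320 → 400 → 500 → 640 → 800 → 1000 → 1250 → 1600 → 2000 → 2500 → 3200 → 4000.

ISO 4000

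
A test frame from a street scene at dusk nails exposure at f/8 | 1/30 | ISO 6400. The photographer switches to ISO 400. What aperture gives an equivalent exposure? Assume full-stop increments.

ISO: 6400 → 3200 → 1600 → 800 → 400 — 4 stops dropped (darker).
Need 4 stops brighter from the aperture: f/8 → f/5.6 → f/4 → f/2.8 → f/2.

f/2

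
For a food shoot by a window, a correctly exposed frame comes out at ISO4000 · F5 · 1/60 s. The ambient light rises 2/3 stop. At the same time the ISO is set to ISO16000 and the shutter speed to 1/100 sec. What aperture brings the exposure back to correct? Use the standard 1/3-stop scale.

Scene light: 2/3 stop brighter.
ISO: 4000 → 5000 → 6400 → 8000 → 10000 → 12800 → 16000 — 2 stops raised (brighter).
Shutter speed: 1/60 → 1/80 → 1/100 — 2/3 stop shorter (darker).
Net so far: 2 stops brighter. Aperture: f/5 → f/5.6 → f/6.3 → f/7.1 → f/8 → f/9 → f/10.

f/10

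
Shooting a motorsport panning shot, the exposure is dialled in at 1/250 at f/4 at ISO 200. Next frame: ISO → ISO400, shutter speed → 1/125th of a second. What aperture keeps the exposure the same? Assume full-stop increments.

f/8

ISO: 200 → 400 — 1 stop higher (brighter).
Shutter speed: 1/250 → 1/125 — 1 stop longer (brighter).
Net change so far: 2 stops brighter. Offset with the aperture: f/4 → f/5.6 → f/8.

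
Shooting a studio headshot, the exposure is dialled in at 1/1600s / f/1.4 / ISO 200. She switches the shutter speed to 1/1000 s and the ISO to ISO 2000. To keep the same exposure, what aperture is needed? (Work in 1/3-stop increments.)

Shutter speed: 1/1600 → 1/1250 → 1/1000 — 2/3 stop longer (brighter).
ISO: 200 → 250 → 320 → 400 → 500 → 640 → 800 → 1000 → 1250 → 1600 → 2000 — 3 1/3 stops higher (brighter).
Net change so far: 4 stops brighter. Offset with the aperture: f/1.4 → f/1.6 → f/1.8 → f/2 → f/2.2 → f/2.5 → f/2.8 → f/3.2 → f/3.5 → f/4 → f/4.5 → f/5 → f/5.6.

f/5.6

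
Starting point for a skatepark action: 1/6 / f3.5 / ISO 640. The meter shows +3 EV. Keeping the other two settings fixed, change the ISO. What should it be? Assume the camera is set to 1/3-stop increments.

ISO 80

Overexposed by 3 stops → need 3 stops darker.
ISO: 640 → 500 → 400 → 320 → 250 → 200 → 160 → 125 → 100 → 80.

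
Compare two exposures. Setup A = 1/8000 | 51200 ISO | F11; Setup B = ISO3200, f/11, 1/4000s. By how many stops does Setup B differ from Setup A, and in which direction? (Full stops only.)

3 stops darker

Aperture: unchanged.
Shutter speed: 1/8000 → 1/4000 — 1 stop slower (brighter).
ISO: 51200 → 25600 → 12800 → 6400 → 3200 — 4 stops dropped (darker).
Net: +1 −4 = −3 stops.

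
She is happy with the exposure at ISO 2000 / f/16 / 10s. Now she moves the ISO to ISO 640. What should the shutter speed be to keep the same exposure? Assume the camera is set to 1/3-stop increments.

ISO: 2000 → 1600 → 1250 → 1000 → 800 → 640 — 1 2/3 stops dropped (darker).
Need 1 2/3 stops brighter from the shutter speed: 10 → 13 → 15 → 20 → 25 → 30.

30 s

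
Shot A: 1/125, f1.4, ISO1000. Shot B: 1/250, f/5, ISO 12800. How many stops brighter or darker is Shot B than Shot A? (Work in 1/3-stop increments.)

Aperture: f/1.4 → f/1.6 → f/1.8 → f/2 → f/2.2 → f/2.5 → f/2.8 → f/3.2 → f/3.5 → f/4 → f/4.5 → f/5 — 3 2/3 stops stopped down (darker).
Shutter speed: 1/125 → 1/160 → 1/200 → 1/250 — 1 stop shorter (darker).
ISO: 1000 → 1250 → 1600 → 2000 → 2500 → 3200 → 4000 → 5000 → 6400 → 8000 → 10000 → 12800 — 3 2/3 stops higher (brighter).
Net: −3 2/3 −1 +3 2/3 = −1 stop.

1 stop darker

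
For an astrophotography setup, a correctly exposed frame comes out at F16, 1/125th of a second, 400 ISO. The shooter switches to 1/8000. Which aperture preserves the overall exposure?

f/2

Shutter speed: 1/125 → 1/250 → 1/500 → 1/1000 → 1/2000 → 1/4000 → 1/8000 — 6 stops shorter (darker).
Need 6 stops brighter from the aperture: f/16 → f/11 → f/8 → f/5.6 → f/4 → f/2.8 → f/2.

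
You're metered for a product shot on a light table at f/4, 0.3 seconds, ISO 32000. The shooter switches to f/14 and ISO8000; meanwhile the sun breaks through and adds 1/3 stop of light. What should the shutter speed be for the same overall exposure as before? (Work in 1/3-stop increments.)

Scene light: 1/3 stop brighter.
Aperture: f/4 → f/4.5 → f/5 → f/5.6 → f/6.3 → f/7.1 → f/8 → f/9 → f/10 → f/11 → f/13 → f/14 — 3 2/3 stops narrower (darker).
ISO: 32000 → 25600 → 20000 → 16000 → 12800 → 10000 → 8000 — 2 stops dropped (darker).
Net so far: 5 1/3 stops darker. Shutter speed: 0.3 → 0.4 → 0.5 → 0.6 → 0.8 → 1 → 1.3 → 1.6 → 2 → 2.5 → 3.2 → 4 → 5 → 6 → 8 → 10 → 13.

13 s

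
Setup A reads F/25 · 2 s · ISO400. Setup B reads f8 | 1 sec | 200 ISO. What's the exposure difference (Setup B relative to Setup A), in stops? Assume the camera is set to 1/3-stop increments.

Aperture: f/25 → f/22 → f/20 → f/18 → f/16 → f/14 → f/13 → f/11 → f/10 → f/9 → f/8 — 3 1/3 stops opened up (brighter).
Shutter speed: 2 → 1.6 → 1.3 → 1 — 1 stop faster (darker).
ISO: 400 → 320 → 250 → 200 — 1 stop lower (darker).
Net: +3 1/3 −1 −1 = +1 1/3 stops.

1 1/3 stops brighter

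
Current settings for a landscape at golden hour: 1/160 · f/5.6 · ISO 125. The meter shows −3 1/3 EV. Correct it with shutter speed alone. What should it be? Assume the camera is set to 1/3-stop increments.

Underexposed by 3 1/3 stops → need 3 1/3 stops brighter.
Shutter speed: 1/160 → 1/125 → 1/100 → 1/80 → 1/60 → 1/50 → 1/40 → 1/30 → 1/25 → 1/20 → 1/15.

1/15s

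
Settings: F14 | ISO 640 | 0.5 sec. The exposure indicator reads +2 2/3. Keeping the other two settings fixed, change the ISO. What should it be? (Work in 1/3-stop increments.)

Overexposed by 2 2/3 stops → need 2 2/3 stops darker.
ISO: 640 → 500 → 400 → 320 → 250 → 200 → 160 → 125 → 100.

ISO 100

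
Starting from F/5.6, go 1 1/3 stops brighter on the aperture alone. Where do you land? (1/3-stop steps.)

Aperture: f/5.6 → f/5 → f/4.5 → f/4 → f/3.5 — 1 1/3 stops opened up (brighter).

f/3.5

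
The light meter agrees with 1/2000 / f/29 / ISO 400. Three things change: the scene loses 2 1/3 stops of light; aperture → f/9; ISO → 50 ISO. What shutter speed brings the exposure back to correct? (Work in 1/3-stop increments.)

Scene light: 2 1/3 stops darker.
Aperture: f/29 → f/25 → f/22 → f/20 → f/18 → f/16 → f/14 → f/13 → f/11 → f/10 → f/9 — 3 1/3 stops larger aperture (brighter).
ISO: 400 → 320 → 250 → 200 → 160 → 125 → 100 → 80 → 64 → 50 — 3 stops dropped (darker).
Net so far: 2 stops darker. Shutter speed: 1/2000 → 1/1600 → 1/1250 → 1/1000 → 1/800 → 1/640 → 1/500.

1/500s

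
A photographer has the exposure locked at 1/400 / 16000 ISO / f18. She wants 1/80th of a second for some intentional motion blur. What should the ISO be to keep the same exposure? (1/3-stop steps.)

Shutter speed: 1/400 → 1/320 → 1/250 → 1/200 → 1/160 → 1/125 → 1/100 → 1/80 — 2 1/3 stops slower (brighter).
Need 2 1/3 stops darker from the ISO: 16000 → 12800 → 10000 → 8000 → 6400 → 5000 → 4000 → 3200.

ISO 3200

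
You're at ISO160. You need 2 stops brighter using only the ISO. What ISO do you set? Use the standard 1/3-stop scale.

ISO: 160 → 200 → 250 → 320 → 400 → 500 → 640 — 2 stops higher (brighter).

ISO 640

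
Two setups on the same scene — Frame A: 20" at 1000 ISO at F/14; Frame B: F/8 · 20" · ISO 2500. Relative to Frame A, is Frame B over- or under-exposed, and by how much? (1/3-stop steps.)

3 stops brighter

Aperture: f/14 → f/13 → f/11 → f/10 → f/9 → f/8 — 1 2/3 stops larger aperture (brighter).
Shutter speed: unchanged.
ISO: 1000 → 1250 → 1600 → 2000 → 2500 — 1 1/3 stops raised (brighter).
Net: +1 2/3 +1 1/3 = +3 stops.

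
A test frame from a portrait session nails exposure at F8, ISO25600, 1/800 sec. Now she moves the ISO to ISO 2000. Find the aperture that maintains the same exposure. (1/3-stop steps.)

ISO: 25600 → 20000 → 16000 → 12800 → 10000 → 8000 → 6400 → 5000 → 4000 → 3200 → 2500 → 2000 — 3 2/3 stops dropped (darker).
Need 3 2/3 stops brighter from the aperture: f/8 → f/7.1 → f/6.3 → f/5.6 → f/5 → f/4.5 → f/4 → f/3.5 → f/3.2 → f/2.8 → f/2.5 → f/2.2.

f/2.2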